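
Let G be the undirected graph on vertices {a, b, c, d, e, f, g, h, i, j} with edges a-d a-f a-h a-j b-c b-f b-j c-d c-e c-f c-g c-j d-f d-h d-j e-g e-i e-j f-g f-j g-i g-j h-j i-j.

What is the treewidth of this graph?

3

A width-3 tree decomposition is:
Bags: B1 = {c, d, f, j}  B2 = {b, c, f, j}  B3 = {a, d, f, j}  B4 = {a, d, h, j}  B5 = {c, f, g, j}  B6 = {c, e, g, j}  B7 = {e, g, i, j}
Tree: B1–B2, B1–B3, B3–B4, B1–B5, B5–B6, B6–B7
Every bag has size at most 4, so the width is 4 − 1 = 3 and tw(G) ≤ 3. For the lower bound, the 4 vertices {c, e, g, j} are pairwise adjacent, and any tree decomposition puts a clique entirely inside one bag — forcing width ≥ 3. Combining the bounds, tw(G) = 3.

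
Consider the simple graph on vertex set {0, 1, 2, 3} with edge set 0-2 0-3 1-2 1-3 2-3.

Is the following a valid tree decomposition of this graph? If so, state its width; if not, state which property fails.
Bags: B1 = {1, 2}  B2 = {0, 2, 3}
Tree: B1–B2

No — edge (3,1) lies in no bag.

A tree decomposition must satisfy three properties: every vertex lies in some bag; for every edge, both endpoints lie together in some bag; and for every vertex, the bags containing it form a connected subtree. Here edge (3,1) lies in no bag, so the decomposition is invalid.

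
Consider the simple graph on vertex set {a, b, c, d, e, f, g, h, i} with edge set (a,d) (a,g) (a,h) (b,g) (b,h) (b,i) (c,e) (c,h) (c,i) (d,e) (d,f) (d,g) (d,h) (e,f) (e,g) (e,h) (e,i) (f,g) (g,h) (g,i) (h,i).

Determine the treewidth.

3

A width-3 tree decomposition is:
Bags: B1 = {e, g, h, i}  B2 = {d, e, g, h}  B3 = {d, e, f, g}  B4 = {b, g, h, i}  B5 = {a, d, g, h}  B6 = {c, e, h, i}
Tree: B1–B2, B2–B3, B1–B4, B2–B5, B1–B6
Each bag holds 4 vertices, so the decomposition has width 3, which upper-bounds the treewidth. On the other hand G contains the 4-clique {d, e, g, h}. A clique must lie in a single bag of any decomposition, so no decomposition can have width below 3. Hence tw(G) = 3 exactly.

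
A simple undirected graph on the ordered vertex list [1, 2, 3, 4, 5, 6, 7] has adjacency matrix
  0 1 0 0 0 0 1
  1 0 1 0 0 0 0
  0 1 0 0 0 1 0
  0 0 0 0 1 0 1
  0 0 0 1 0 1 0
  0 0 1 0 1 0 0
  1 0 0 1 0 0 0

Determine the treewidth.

A width-2 tree decomposition is:
Bags: B1 = {4, 5, 6}  B2 = {4, 6, 7}  B3 = {1, 6, 7}  B4 = {1, 2, 6}  B5 = {2, 3, 6}
Tree: B1–B2, B2–B3, B3–B4, B4–B5
Every bag has size at most 3, so the width is 3 − 1 = 2 and tw(G) ≤ 2. Since 6–5–4–7–1–2–3–6 is a cycle in G, G is not acyclic. Forests are exactly the graphs of treewidth ≤ 1, so tw(G) ≥ 2. The upper and lower bounds meet at 2, so that is the treewidth.

2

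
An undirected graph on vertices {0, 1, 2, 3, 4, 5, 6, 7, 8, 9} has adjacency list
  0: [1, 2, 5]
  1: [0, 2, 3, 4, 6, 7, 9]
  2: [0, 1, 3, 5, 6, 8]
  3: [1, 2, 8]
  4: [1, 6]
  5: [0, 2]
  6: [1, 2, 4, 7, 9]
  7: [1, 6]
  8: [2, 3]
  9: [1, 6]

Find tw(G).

2

A width-2 tree decomposition is:
Bags: B1 = {1, 2, 6}  B2 = {1, 2, 3}  B3 = {0, 1, 2}  B4 = {1, 6, 7}  B5 = {1, 6, 9}  B6 = {0, 2, 5}  B7 = {2, 3, 8}  B8 = {1, 4, 6}
Tree: B1–B2, B1–B3, B1–B4, B1–B5, B3–B6, B2–B7, B1–B8
The largest bag has 3 vertices, giving width 2; this decomposition certifies tw(G) ≤ 2. Conversely, {2, 3, 8} is a clique of size 3, and the vertices of any clique must share a bag in every tree decomposition; so some bag has ≥ 3 vertices and tw(G) ≥ 2. Combining the bounds, tw(G) = 2.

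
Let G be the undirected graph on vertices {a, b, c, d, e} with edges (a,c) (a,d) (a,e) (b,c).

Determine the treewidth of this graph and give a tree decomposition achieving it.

Each bag holds 2 vertices, so the decomposition has width 1, which upper-bounds the treewidth. Any graph with an edge has treewidth ≥ 1, and G has the edge a–d. The upper and lower bounds meet at 1, so that is the treewidth.

Treewidth 1.
One optimal decomposition is:
Bags: B1 = {a, d}  B2 = {a, c}  B3 = {a, e}  B4 = {b, c}
Tree: B1–B2, B1–B3, B2–B4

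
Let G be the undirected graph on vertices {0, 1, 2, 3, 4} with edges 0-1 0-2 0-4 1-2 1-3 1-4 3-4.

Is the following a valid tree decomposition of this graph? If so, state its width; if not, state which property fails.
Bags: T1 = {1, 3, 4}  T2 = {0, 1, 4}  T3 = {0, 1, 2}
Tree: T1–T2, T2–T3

Yes; width 2.

Vertex coverage: the bags together contain {0, 1, 2, 3, 4}, the full vertex set. Edge coverage: each edge of G has both endpoints in at least one bag. Running intersection: for every vertex, the bags containing it form a connected subtree. All three properties hold, so this is a valid tree decomposition of width max|bag| − 1 = 2, and hence tw(G) ≤ 2.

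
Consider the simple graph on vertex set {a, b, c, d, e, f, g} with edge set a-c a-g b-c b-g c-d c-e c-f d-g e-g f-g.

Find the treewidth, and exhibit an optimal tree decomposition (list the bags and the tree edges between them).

Each bag holds 3 vertices, so the decomposition has width 2, which upper-bounds the treewidth. The edges c–d–g–e–c form a cycle, so G is not a tree and its treewidth is at least 2. Combining the bounds, tw(G) = 2.

Treewidth 2.
One optimal decomposition is:
Bags: B1 = {c, d, g}  B2 = {c, e, g}  B3 = {b, c, g}  B4 = {c, f, g}  B5 = {a, c, g}
Tree: B1–B2, B2–B3, B3–B4, B4–B5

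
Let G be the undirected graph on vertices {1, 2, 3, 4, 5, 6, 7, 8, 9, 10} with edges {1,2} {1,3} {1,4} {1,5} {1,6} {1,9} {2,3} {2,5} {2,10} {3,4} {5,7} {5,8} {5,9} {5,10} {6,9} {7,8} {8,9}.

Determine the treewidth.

2

A width-2 tree decomposition is:
Bags: B1 = {1, 5, 9}  B2 = {1, 2, 5}  B3 = {1, 6, 9}  B4 = {1, 2, 3}  B5 = {5, 8, 9}  B6 = {2, 5, 10}  B7 = {5, 7, 8}  B8 = {1, 3, 4}
Tree: B1–B2, B1–B3, B2–B4, B1–B5, B2–B6, B5–B7, B4–B8
Every bag has size at most 3, so the width is 3 − 1 = 2 and tw(G) ≤ 2. On the other hand G contains the 3-clique {5, 8, 9}. A clique must lie in a single bag of any decomposition, so no decomposition can have width below 2. Hence tw(G) = 2 exactly.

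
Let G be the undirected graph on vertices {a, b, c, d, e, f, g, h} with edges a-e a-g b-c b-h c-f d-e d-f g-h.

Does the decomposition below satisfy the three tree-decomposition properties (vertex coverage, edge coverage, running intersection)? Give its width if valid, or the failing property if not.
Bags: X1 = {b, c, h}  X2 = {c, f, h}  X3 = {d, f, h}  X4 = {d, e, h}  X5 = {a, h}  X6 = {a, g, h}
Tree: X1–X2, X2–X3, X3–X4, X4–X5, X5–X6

A tree decomposition must satisfy three properties: every vertex lies in some bag; for every edge, both endpoints lie together in some bag; and for every vertex, the bags containing it form a connected subtree. Here edge (e,a) lies in no bag, so the decomposition is invalid.

No — edge (e,a) lies in no bag.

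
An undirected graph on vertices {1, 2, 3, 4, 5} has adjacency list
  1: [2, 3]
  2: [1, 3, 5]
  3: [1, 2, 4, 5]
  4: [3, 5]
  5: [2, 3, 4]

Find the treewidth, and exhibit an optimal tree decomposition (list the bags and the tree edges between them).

Each bag holds 3 vertices, so the decomposition has width 2, which upper-bounds the treewidth. Conversely, {1, 2, 3} is a clique of size 3, and the vertices of any clique must share a bag in every tree decomposition; so some bag has ≥ 3 vertices and tw(G) ≥ 2. Combining the bounds, tw(G) = 2.

Treewidth 2.
One optimal decomposition is:
Bags: B1 = {3, 4, 5}  B2 = {2, 3, 5}  B3 = {1, 2, 3}
Tree: B1–B2, B2–B3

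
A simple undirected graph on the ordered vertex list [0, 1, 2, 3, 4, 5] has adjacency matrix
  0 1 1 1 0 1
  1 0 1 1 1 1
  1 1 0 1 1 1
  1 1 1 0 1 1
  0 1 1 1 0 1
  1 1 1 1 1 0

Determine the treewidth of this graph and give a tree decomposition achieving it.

Treewidth 4.
One optimal decomposition is:
Bags: B1 = {0, 1, 2, 3, 5}  B2 = {1, 2, 3, 4, 5}
Tree: B1–B2

Every bag has size at most 5, so the width is 5 − 1 = 4 and tw(G) ≤ 4. On the other hand G contains the 5-clique {0, 1, 2, 3, 5}. A clique must lie in a single bag of any decomposition, so no decomposition can have width below 4. Therefore the treewidth is 4.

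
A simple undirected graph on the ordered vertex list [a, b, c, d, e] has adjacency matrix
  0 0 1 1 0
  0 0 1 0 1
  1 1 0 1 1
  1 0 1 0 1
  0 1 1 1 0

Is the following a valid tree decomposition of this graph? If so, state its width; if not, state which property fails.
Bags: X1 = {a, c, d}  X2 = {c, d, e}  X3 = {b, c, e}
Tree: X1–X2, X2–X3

Yes; width 2.

Checking the three conditions: (i) the bags cover all of {a, b, c, d, e}; (ii) for each edge, some bag contains both endpoints; (iii) the bags containing any fixed vertex form a subtree. All hold, so the decomposition is valid with width 3 − 1 = 2.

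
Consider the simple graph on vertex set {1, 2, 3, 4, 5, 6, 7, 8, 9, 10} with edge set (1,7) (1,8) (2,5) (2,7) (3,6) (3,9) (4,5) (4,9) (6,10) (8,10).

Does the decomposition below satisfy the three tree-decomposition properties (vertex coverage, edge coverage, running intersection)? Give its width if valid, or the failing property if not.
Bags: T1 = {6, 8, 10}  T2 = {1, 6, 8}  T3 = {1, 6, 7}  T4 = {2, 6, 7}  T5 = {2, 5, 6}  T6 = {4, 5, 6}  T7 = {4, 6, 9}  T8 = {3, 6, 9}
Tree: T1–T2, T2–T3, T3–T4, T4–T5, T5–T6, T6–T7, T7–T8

Yes; width 2.

Vertex coverage: the bags together contain {1, 2, 3, 4, 5, 6, 7, 8, 9, 10}, the full vertex set. Edge coverage: each edge of G has both endpoints in at least one bag. Running intersection: for every vertex, the bags containing it form a connected subtree. All three properties hold, so this is a valid tree decomposition of width max|bag| − 1 = 2, and hence tw(G) ≤ 2.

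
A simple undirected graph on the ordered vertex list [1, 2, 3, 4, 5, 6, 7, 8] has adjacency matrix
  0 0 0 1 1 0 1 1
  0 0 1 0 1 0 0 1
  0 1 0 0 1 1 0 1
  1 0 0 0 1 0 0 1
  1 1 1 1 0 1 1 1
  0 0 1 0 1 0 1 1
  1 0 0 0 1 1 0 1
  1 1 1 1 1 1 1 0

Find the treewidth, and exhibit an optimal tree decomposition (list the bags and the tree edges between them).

Treewidth 3.
One such decomposition:
Bags: B1 = {1, 5, 7, 8}  B2 = {5, 6, 7, 8}  B3 = {1, 4, 5, 8}  B4 = {3, 5, 6, 8}  B5 = {2, 3, 5, 8}
Tree: B1–B2, B1–B3, B2–B4, B4–B5

Each bag holds 4 vertices, so the decomposition has width 3, which upper-bounds the treewidth. On the other hand G contains the 4-clique {1, 4, 5, 8}. A clique must lie in a single bag of any decomposition, so no decomposition can have width below 3. Combining the bounds, tw(G) = 3.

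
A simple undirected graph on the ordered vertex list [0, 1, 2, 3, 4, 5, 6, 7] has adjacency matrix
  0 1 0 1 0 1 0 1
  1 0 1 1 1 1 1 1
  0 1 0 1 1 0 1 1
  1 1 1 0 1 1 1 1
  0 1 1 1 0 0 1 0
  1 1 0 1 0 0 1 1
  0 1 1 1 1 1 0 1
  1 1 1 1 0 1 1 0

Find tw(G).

4

A width-4 tree decomposition is:
Bags: B1 = {0, 1, 3, 5, 7}  B2 = {1, 3, 5, 6, 7}  B3 = {1, 2, 3, 6, 7}  B4 = {1, 2, 3, 4, 6}
Tree: B1–B2, B2–B3, B3–B4
Every bag has size at most 5, so the width is 5 − 1 = 4 and tw(G) ≤ 4. On the other hand G contains the 5-clique {0, 1, 3, 5, 7}. A clique must lie in a single bag of any decomposition, so no decomposition can have width below 4. Therefore the treewidth is 4.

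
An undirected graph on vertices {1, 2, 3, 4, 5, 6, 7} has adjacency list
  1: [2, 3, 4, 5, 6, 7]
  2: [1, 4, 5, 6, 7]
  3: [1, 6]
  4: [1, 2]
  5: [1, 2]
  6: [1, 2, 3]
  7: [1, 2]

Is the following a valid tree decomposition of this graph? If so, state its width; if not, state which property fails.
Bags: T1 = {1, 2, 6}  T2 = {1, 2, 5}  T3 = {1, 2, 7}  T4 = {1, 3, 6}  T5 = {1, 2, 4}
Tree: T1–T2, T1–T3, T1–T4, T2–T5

Yes; width 2.

Vertex coverage: the bags together contain {1, 2, 3, 4, 5, 6, 7}, the full vertex set. Edge coverage: each edge of G has both endpoints in at least one bag. Running intersection: for every vertex, the bags containing it form a connected subtree. All three properties hold, so this is a valid tree decomposition of width max|bag| − 1 = 2, and hence tw(G) ≤ 2.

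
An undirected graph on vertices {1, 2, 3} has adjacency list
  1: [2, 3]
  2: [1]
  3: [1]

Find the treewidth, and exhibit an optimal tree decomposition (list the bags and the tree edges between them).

Treewidth 1.
Bags: B1 = {1, 2}  B2 = {1, 3}
Tree: B1–B2

Every bag has size at most 2, so the width is 2 − 1 = 1 and tw(G) ≤ 1. Since G has at least one edge (e.g. 1–2), it is not an edgeless graph, so tw(G) ≥ 1. Hence tw(G) = 1 exactly.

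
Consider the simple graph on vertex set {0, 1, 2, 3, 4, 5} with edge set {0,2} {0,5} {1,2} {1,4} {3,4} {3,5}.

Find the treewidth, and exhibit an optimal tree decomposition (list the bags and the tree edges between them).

Treewidth 2.
Bags: B1 = {0, 3, 5}  B2 = {0, 3, 4}  B3 = {0, 1, 4}  B4 = {0, 1, 2}
Tree: B1–B2, B2–B3, B3–B4

Each bag holds 3 vertices, so the decomposition has width 2, which upper-bounds the treewidth. Since 0–5–3–4–1–2–0 is a cycle in G, G is not acyclic. Forests are exactly the graphs of treewidth ≤ 1, so tw(G) ≥ 2. Hence tw(G) = 2 exactly.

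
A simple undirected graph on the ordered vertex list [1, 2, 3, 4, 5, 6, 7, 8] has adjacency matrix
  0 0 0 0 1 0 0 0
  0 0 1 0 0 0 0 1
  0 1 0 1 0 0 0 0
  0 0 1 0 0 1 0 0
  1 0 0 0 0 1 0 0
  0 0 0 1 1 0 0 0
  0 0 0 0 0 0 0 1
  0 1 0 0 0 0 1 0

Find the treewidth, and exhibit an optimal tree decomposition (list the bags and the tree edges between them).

Treewidth 1.
One such decomposition:
Bags: B1 = {1, 5}  B2 = {5, 6}  B3 = {4, 6}  B4 = {3, 4}  B5 = {2, 3}  B6 = {2, 8}  B7 = {7, 8}
Tree: B1–B2, B2–B3, B3–B4, B4–B5, B5–B6, B6–B7

Each bag holds 2 vertices, so the decomposition has width 1, which upper-bounds the treewidth. Since G has at least one edge (e.g. 1–5), it is not an edgeless graph, so tw(G) ≥ 1. Hence tw(G) = 1 exactly.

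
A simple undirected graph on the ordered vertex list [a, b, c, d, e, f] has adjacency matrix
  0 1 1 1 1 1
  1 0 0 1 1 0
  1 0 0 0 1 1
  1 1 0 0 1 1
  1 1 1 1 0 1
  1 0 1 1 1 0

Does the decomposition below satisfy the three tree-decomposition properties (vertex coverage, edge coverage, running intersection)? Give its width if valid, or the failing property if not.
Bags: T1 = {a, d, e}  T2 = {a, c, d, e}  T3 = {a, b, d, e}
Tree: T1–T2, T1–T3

No — vertex f appears in no bag.

A tree decomposition must satisfy three properties: every vertex lies in some bag; for every edge, both endpoints lie together in some bag; and for every vertex, the bags containing it form a connected subtree. Here vertex f appears in no bag, so the decomposition is invalid.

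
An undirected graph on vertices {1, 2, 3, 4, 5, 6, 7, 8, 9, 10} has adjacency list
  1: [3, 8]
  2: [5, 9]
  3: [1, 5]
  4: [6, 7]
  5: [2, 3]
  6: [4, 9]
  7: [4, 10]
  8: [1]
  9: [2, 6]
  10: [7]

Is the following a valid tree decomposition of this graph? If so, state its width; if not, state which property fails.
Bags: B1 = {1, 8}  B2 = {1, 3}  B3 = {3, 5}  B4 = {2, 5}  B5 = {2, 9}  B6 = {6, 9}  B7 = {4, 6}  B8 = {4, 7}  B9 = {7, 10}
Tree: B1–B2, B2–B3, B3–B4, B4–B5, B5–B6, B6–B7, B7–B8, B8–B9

Checking the three conditions: (i) the bags cover all of {1, 2, 3, 4, 5, 6, 7, 8, 9, 10}; (ii) for each edge, some bag contains both endpoints; (iii) the bags containing any fixed vertex form a subtree. All hold, so the decomposition is valid with width 2 − 1 = 1.

Yes; width 1.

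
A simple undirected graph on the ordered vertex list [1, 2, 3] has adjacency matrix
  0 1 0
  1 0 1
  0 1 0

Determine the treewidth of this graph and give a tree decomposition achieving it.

Treewidth 1.
One optimal decomposition is:
Bags: B1 = {2, 3}  B2 = {1, 2}
Tree: B1–B2

The largest bag has 2 vertices, giving width 1; this decomposition certifies tw(G) ≤ 1. G has an edge, so its treewidth is at least 1. The upper and lower bounds meet at 1, so that is the treewidth.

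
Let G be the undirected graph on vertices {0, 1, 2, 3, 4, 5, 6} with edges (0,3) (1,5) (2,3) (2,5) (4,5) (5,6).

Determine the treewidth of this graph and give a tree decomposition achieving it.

Treewidth 1.
One optimal decomposition is:
Bags: B1 = {4, 5}  B2 = {1, 5}  B3 = {2, 5}  B4 = {2, 3}  B5 = {5, 6}  B6 = {0, 3}
Tree: B1–B2, B2–B3, B3–B4, B1–B5, B4–B6

The largest bag has 2 vertices, giving width 1; this decomposition certifies tw(G) ≤ 1. G has an edge, so its treewidth is at least 1. Hence tw(G) = 1 exactly.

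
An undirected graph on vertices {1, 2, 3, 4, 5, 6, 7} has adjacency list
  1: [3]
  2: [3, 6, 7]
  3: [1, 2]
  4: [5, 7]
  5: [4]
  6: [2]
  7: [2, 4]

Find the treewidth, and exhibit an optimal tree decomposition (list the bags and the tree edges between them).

Each bag holds 2 vertices, so the decomposition has width 1, which upper-bounds the treewidth. Any graph with an edge has treewidth ≥ 1, and G has the edge 2–3. Combining the bounds, tw(G) = 1.

Treewidth 1.
One such decomposition:
Bags: B1 = {2, 3}  B2 = {2, 7}  B3 = {2, 6}  B4 = {1, 3}  B5 = {4, 7}  B6 = {4, 5}
Tree: B1–B2, B1–B3, B1–B4, B2–B5, B5–B6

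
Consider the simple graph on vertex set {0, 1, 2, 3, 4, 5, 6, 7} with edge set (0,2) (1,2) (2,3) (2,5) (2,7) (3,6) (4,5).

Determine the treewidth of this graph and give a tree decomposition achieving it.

Every bag has size at most 2, so the width is 2 − 1 = 1 and tw(G) ≤ 1. G has an edge, so its treewidth is at least 1. Hence tw(G) = 1 exactly.

Treewidth 1.
One optimal decomposition is:
Bags: B1 = {2, 3}  B2 = {1, 2}  B3 = {2, 7}  B4 = {0, 2}  B5 = {2, 5}  B6 = {3, 6}  B7 = {4, 5}
Tree: B1–B2, B2–B3, B1–B4, B4–B5, B1–B6, B5–B7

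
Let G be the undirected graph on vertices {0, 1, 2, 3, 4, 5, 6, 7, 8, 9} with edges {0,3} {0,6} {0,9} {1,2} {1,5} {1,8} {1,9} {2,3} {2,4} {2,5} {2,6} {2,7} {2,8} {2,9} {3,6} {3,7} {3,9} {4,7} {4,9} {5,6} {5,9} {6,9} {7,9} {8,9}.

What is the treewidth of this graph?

A width-3 tree decomposition is:
Bags: B1 = {2, 3, 7, 9}  B2 = {2, 3, 6, 9}  B3 = {2, 5, 6, 9}  B4 = {0, 3, 6, 9}  B5 = {2, 4, 7, 9}  B6 = {1, 2, 5, 9}  B7 = {1, 2, 8, 9}
Tree: B1–B2, B2–B3, B2–B4, B1–B5, B3–B6, B6–B7
Every bag has size at most 4, so the width is 4 − 1 = 3 and tw(G) ≤ 3. On the other hand G contains the 4-clique {0, 3, 6, 9}. A clique must lie in a single bag of any decomposition, so no decomposition can have width below 3. Hence tw(G) = 3 exactly.

3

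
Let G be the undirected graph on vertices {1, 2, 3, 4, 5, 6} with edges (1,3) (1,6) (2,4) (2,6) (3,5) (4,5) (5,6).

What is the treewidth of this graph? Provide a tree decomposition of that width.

Each bag holds 3 vertices, so the decomposition has width 2, which upper-bounds the treewidth. Since 1–3–5–6–1 is a cycle in G, G is not acyclic. Forests are exactly the graphs of treewidth ≤ 1, so tw(G) ≥ 2. Hence tw(G) = 2 exactly.

Treewidth 2.
One optimal decomposition is:
Bags: B1 = {1, 3, 6}  B2 = {3, 5, 6}  B3 = {2, 5, 6}  B4 = {2, 4, 5}
Tree: B1–B2, B2–B3, B3–B4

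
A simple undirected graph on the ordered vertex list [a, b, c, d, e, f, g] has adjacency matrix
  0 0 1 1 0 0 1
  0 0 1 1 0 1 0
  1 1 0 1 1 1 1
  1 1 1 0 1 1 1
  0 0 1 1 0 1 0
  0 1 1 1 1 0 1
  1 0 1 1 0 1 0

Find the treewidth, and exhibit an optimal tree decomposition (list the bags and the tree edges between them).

Treewidth 3.
Bags: B1 = {c, d, e, f}  B2 = {c, d, f, g}  B3 = {a, c, d, g}  B4 = {b, c, d, f}
Tree: B1–B2, B2–B3, B2–B4

The largest bag has 4 vertices, giving width 3; this decomposition certifies tw(G) ≤ 3. For the lower bound, the 4 vertices {a, c, d, g} are pairwise adjacent, and any tree decomposition puts a clique entirely inside one bag — forcing width ≥ 3. Therefore the treewidth is 3.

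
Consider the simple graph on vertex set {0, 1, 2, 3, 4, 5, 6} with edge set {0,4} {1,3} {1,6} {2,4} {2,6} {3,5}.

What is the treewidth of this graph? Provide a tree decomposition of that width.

Treewidth 1.
One optimal decomposition is:
Bags: B1 = {0, 4}  B2 = {2, 4}  B3 = {2, 6}  B4 = {1, 6}  B5 = {1, 3}  B6 = {3, 5}
Tree: B1–B2, B2–B3, B3–B4, B4–B5, B5–B6

Each bag holds 2 vertices, so the decomposition has width 1, which upper-bounds the treewidth. Any graph with an edge has treewidth ≥ 1, and G has the edge 0–4. The upper and lower bounds meet at 1, so that is the treewidth.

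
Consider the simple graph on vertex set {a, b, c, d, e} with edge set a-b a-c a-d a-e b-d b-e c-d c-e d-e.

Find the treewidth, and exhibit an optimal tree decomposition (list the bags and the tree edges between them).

Every bag has size at most 4, so the width is 4 − 1 = 3 and tw(G) ≤ 3. On the other hand G contains the 4-clique {a, c, d, e}. A clique must lie in a single bag of any decomposition, so no decomposition can have width below 3. The upper and lower bounds meet at 3, so that is the treewidth.

Treewidth 3.
One such decomposition:
Bags: B1 = {a, b, d, e}  B2 = {a, c, d, e}
Tree: B1–B2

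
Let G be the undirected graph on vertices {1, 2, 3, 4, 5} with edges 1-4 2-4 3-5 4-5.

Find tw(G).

A width-1 tree decomposition is:
Bags: B1 = {4, 5}  B2 = {2, 4}  B3 = {3, 5}  B4 = {1, 4}
Tree: B1–B2, B1–B3, B2–B4
Each bag holds 2 vertices, so the decomposition has width 1, which upper-bounds the treewidth. G has an edge, so its treewidth is at least 1. The upper and lower bounds meet at 1, so that is the treewidth.

1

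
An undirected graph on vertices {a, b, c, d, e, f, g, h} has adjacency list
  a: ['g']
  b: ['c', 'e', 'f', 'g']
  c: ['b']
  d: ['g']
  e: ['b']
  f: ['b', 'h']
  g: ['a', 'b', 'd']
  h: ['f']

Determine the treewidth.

1

A width-1 tree decomposition is:
Bags: B1 = {b, g}  B2 = {b, e}  B3 = {a, g}  B4 = {b, f}  B5 = {b, c}  B6 = {d, g}  B7 = {f, h}
Tree: B1–B2, B1–B3, B1–B4, B2–B5, B3–B6, B4–B7
Every bag has size at most 2, so the width is 2 − 1 = 1 and tw(G) ≤ 1. Since G has at least one edge (e.g. b–g), it is not an edgeless graph, so tw(G) ≥ 1. Combining the bounds, tw(G) = 1.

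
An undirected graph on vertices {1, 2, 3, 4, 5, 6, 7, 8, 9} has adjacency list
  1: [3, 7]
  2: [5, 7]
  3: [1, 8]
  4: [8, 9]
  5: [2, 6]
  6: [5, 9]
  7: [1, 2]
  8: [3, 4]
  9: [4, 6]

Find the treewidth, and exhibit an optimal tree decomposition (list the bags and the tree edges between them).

Treewidth 2.
One such decomposition:
Bags: B1 = {2, 5, 7}  B2 = {5, 6, 7}  B3 = {6, 7, 9}  B4 = {4, 7, 9}  B5 = {4, 7, 8}  B6 = {3, 7, 8}  B7 = {1, 3, 7}
Tree: B1–B2, B2–B3, B3–B4, B4–B5, B5–B6, B6–B7

Every bag has size at most 3, so the width is 3 − 1 = 2 and tw(G) ≤ 2. For the lower bound, G contains the cycle 7–2–5–6–9–4–8–3–1–7, so G is not a forest; only forests have treewidth ≤ 1, hence tw(G) ≥ 2. Combining the bounds, tw(G) = 2.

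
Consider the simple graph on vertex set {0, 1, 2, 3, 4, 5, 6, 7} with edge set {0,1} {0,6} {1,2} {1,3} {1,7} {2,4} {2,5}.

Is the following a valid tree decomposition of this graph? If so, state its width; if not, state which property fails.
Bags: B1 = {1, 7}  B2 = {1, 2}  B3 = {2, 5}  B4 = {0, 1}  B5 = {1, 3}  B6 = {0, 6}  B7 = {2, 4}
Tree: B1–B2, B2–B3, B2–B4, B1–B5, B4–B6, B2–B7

Checking the three conditions: (i) the bags cover all of {0, 1, 2, 3, 4, 5, 6, 7}; (ii) for each edge, some bag contains both endpoints; (iii) the bags containing any fixed vertex form a subtree. All hold, so the decomposition is valid with width 2 − 1 = 1.

Yes; width 1.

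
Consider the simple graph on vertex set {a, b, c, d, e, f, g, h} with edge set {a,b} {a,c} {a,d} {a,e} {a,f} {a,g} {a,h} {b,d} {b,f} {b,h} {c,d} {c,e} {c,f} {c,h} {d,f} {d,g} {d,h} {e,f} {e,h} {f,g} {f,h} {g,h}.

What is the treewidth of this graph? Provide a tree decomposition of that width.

Treewidth 4.
One optimal decomposition is:
Bags: B1 = {a, c, d, f, h}  B2 = {a, b, d, f, h}  B3 = {a, c, e, f, h}  B4 = {a, d, f, g, h}
Tree: B1–B2, B1–B3, B2–B4

Each bag holds 5 vertices, so the decomposition has width 4, which upper-bounds the treewidth. For the lower bound, the 5 vertices {a, d, f, g, h} are pairwise adjacent, and any tree decomposition puts a clique entirely inside one bag — forcing width ≥ 4. Therefore the treewidth is 4.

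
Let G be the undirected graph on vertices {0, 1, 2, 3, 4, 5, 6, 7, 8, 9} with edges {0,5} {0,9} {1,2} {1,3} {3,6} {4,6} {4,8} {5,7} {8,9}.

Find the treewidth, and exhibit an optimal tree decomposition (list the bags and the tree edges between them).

Treewidth 1.
One such decomposition:
Bags: B1 = {5, 7}  B2 = {0, 5}  B3 = {0, 9}  B4 = {8, 9}  B5 = {4, 8}  B6 = {4, 6}  B7 = {3, 6}  B8 = {1, 3}  B9 = {1, 2}
Tree: B1–B2, B2–B3, B3–B4, B4–B5, B5–B6, B6–B7, B7–B8, B8–B9

The largest bag has 2 vertices, giving width 1; this decomposition certifies tw(G) ≤ 1. Any graph with an edge has treewidth ≥ 1, and G has the edge 7–5. Hence tw(G) = 1 exactly.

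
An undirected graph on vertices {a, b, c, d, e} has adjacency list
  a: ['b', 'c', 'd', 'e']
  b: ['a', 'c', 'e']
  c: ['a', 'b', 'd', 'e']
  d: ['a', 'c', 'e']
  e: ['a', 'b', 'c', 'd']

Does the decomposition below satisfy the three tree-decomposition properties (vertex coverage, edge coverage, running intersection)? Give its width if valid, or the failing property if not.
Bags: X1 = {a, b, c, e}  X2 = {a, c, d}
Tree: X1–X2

A tree decomposition must satisfy three properties: every vertex lies in some bag; for every edge, both endpoints lie together in some bag; and for every vertex, the bags containing it form a connected subtree. Here edge (e,d) lies in no bag, so the decomposition is invalid.

No — edge (e,d) lies in no bag.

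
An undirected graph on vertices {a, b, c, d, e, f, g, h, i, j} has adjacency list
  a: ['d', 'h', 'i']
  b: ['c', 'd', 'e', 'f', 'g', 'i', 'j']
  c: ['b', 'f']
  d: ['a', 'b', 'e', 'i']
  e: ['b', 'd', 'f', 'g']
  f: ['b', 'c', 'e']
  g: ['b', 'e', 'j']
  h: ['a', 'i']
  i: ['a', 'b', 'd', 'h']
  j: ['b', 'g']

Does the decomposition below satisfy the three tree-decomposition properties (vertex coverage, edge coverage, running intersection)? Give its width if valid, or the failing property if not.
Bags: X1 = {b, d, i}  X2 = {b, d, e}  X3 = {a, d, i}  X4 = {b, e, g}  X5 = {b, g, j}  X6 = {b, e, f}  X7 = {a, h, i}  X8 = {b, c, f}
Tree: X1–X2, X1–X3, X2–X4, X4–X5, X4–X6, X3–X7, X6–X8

Yes; width 2.

Checking the three conditions: (i) the bags cover all of {a, b, c, d, e, f, g, h, i, j}; (ii) for each edge, some bag contains both endpoints; (iii) the bags containing any fixed vertex form a subtree. All hold, so the decomposition is valid with width 3 − 1 = 2.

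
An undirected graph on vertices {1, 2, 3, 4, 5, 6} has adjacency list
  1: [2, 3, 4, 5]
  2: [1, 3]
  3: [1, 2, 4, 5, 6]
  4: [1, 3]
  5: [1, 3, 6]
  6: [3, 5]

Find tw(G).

A width-2 tree decomposition is:
Bags: B1 = {1, 3, 5}  B2 = {1, 2, 3}  B3 = {3, 5, 6}  B4 = {1, 3, 4}
Tree: B1–B2, B1–B3, B2–B4
Each bag holds 3 vertices, so the decomposition has width 2, which upper-bounds the treewidth. Conversely, {1, 2, 3} is a clique of size 3, and the vertices of any clique must share a bag in every tree decomposition; so some bag has ≥ 3 vertices and tw(G) ≥ 2. The upper and lower bounds meet at 2, so that is the treewidth.

2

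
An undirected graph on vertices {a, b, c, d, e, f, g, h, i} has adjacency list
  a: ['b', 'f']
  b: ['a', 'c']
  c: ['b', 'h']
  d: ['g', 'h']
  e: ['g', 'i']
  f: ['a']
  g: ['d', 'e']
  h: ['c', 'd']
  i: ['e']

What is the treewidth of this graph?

1

A width-1 tree decomposition is:
Bags: B1 = {e, i}  B2 = {e, g}  B3 = {d, g}  B4 = {d, h}  B5 = {c, h}  B6 = {b, c}  B7 = {a, b}  B8 = {a, f}
Tree: B1–B2, B2–B3, B3–B4, B4–B5, B5–B6, B6–B7, B7–B8
The largest bag has 2 vertices, giving width 1; this decomposition certifies tw(G) ≤ 1. G has an edge, so its treewidth is at least 1. Therefore the treewidth is 1.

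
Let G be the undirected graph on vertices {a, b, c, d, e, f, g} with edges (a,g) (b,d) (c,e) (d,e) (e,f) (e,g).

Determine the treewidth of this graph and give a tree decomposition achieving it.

Treewidth 1.
Bags: B1 = {e, g}  B2 = {c, e}  B3 = {d, e}  B4 = {e, f}  B5 = {b, d}  B6 = {a, g}
Tree: B1–B2, B2–B3, B2–B4, B3–B5, B1–B6

Each bag holds 2 vertices, so the decomposition has width 1, which upper-bounds the treewidth. G has an edge, so its treewidth is at least 1. Hence tw(G) = 1 exactly.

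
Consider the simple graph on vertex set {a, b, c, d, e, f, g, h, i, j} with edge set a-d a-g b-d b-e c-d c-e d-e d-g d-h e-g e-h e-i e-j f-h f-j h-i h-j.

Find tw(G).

2

A width-2 tree decomposition is:
Bags: B1 = {d, e, h}  B2 = {e, h, j}  B3 = {f, h, j}  B4 = {c, d, e}  B5 = {d, e, g}  B6 = {a, d, g}  B7 = {e, h, i}  B8 = {b, d, e}
Tree: B1–B2, B2–B3, B1–B4, B1–B5, B5–B6, B2–B7, B1–B8
Each bag holds 3 vertices, so the decomposition has width 2, which upper-bounds the treewidth. Conversely, {a, d, g} is a clique of size 3, and the vertices of any clique must share a bag in every tree decomposition; so some bag has ≥ 3 vertices and tw(G) ≥ 2. Combining the bounds, tw(G) = 2.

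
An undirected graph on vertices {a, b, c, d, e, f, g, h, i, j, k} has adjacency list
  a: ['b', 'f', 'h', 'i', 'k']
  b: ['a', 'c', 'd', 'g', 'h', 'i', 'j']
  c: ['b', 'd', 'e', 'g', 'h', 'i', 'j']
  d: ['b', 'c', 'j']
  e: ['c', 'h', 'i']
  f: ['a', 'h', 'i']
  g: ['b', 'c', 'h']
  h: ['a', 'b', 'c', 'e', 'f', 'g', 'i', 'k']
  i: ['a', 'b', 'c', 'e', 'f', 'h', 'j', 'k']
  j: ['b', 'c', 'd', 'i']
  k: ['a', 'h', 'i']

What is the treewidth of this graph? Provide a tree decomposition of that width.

Every bag has size at most 4, so the width is 4 − 1 = 3 and tw(G) ≤ 3. On the other hand G contains the 4-clique {b, c, d, j}. A clique must lie in a single bag of any decomposition, so no decomposition can have width below 3. Hence tw(G) = 3 exactly.

Treewidth 3.
One optimal decomposition is:
Bags: B1 = {b, c, h, i}  B2 = {b, c, i, j}  B3 = {b, c, g, h}  B4 = {a, b, h, i}  B5 = {a, f, h, i}  B6 = {b, c, d, j}  B7 = {c, e, h, i}  B8 = {a, h, i, k}
Tree: B1–B2, B1–B3, B1–B4, B4–B5, B2–B6, B1–B7, B4–B8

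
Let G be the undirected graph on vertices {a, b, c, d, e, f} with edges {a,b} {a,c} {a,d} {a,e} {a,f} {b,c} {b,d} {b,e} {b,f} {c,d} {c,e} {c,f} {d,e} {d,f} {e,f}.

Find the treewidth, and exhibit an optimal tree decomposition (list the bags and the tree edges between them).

A single bag containing all 6 vertices is trivially a valid decomposition of width 5. Conversely, {a, b, c, d, e, f} is a clique of size 6, and the vertices of any clique must share a bag in every tree decomposition; so some bag has ≥ 6 vertices and tw(G) ≥ 5. Hence tw(G) = 5 exactly.

Treewidth 5.
Bags: B1 = {a, b, c, d, e, f}
Tree: (single bag)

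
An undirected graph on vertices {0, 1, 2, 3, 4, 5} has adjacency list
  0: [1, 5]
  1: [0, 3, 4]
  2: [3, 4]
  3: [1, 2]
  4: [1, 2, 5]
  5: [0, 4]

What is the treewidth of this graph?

2

A width-2 tree decomposition is:
Bags: B1 = {0, 1, 5}  B2 = {1, 4, 5}  B3 = {1, 3, 4}  B4 = {2, 3, 4}
Tree: B1–B2, B2–B3, B3–B4
Every bag has size at most 3, so the width is 3 − 1 = 2 and tw(G) ≤ 2. Since 0–5–4–1–0 is a cycle in G, G is not acyclic. Forests are exactly the graphs of treewidth ≤ 1, so tw(G) ≥ 2. Therefore the treewidth is 2.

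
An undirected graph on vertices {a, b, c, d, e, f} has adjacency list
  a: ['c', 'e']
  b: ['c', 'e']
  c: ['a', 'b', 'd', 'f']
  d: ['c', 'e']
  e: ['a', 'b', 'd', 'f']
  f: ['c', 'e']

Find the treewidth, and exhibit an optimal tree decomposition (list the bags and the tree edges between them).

Treewidth 2.
Bags: B1 = {c, d, e}  B2 = {a, c, e}  B3 = {c, e, f}  B4 = {b, c, e}
Tree: B1–B2, B2–B3, B3–B4

Each bag holds 3 vertices, so the decomposition has width 2, which upper-bounds the treewidth. Since c–d–e–a–c is a cycle in G, G is not acyclic. Forests are exactly the graphs of treewidth ≤ 1, so tw(G) ≥ 2. Therefore the treewidth is 2.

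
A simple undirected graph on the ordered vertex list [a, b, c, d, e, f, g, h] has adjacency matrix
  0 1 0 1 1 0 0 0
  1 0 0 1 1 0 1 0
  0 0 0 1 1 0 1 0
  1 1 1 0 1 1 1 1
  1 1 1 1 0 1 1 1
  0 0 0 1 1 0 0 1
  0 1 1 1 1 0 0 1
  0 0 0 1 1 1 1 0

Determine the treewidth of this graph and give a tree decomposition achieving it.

Each bag holds 4 vertices, so the decomposition has width 3, which upper-bounds the treewidth. Conversely, {d, e, g, h} is a clique of size 4, and the vertices of any clique must share a bag in every tree decomposition; so some bag has ≥ 4 vertices and tw(G) ≥ 3. Hence tw(G) = 3 exactly.

Treewidth 3.
One such decomposition:
Bags: B1 = {b, d, e, g}  B2 = {d, e, g, h}  B3 = {a, b, d, e}  B4 = {d, e, f, h}  B5 = {c, d, e, g}
Tree: B1–B2, B1–B3, B2–B4, B1–B5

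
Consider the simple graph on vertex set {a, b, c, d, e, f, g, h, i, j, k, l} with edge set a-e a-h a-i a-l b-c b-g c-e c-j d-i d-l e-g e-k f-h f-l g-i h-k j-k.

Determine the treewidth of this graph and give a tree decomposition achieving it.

The largest bag has 4 vertices, giving width 3; this decomposition certifies tw(G) ≤ 3. For the lower bound: the 4 vertex sets {d,f,l}, {i}, {a}, {e,g,h,k} are disjoint, each induces a connected subgraph, and every pair is joined by at least one edge of G. Contracting each set to a single vertex therefore yields K_{4} as a minor, and since treewidth is minor-monotone, tw(G) ≥ tw(K_{4}) = 3. Combining the bounds, tw(G) = 3.

Treewidth 3.
One such decomposition:
Bags: B1 = {d, f, i, l}  B2 = {a, f, i, l}  B3 = {a, f, h, i}  B4 = {a, g, h, i}  B5 = {a, e, g, h}  B6 = {e, g, h, k}  B7 = {b, e, g, k}  B8 = {b, c, e, k}  B9 = {b, c, j, k}
Tree: B1–B2, B2–B3, B3–B4, B4–B5, B5–B6, B6–B7, B7–B8, B8–B9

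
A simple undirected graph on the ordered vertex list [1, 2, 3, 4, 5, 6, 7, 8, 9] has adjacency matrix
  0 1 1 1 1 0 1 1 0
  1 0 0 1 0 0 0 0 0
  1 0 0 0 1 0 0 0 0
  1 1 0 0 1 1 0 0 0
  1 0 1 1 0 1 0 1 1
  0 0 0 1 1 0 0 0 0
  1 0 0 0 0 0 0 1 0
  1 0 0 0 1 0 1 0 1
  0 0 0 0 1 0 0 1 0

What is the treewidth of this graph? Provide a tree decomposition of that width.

Treewidth 2.
One such decomposition:
Bags: B1 = {1, 4, 5}  B2 = {1, 5, 8}  B3 = {1, 7, 8}  B4 = {5, 8, 9}  B5 = {1, 3, 5}  B6 = {4, 5, 6}  B7 = {1, 2, 4}
Tree: B1–B2, B2–B3, B2–B4, B1–B5, B1–B6, B1–B7

Every bag has size at most 3, so the width is 3 − 1 = 2 and tw(G) ≤ 2. Conversely, {1, 2, 4} is a clique of size 3, and the vertices of any clique must share a bag in every tree decomposition; so some bag has ≥ 3 vertices and tw(G) ≥ 2. Therefore the treewidth is 2.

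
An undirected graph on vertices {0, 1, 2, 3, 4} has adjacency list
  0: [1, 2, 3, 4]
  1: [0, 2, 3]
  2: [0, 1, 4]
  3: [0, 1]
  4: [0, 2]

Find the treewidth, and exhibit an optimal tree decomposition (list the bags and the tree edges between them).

Treewidth 2.
One optimal decomposition is:
Bags: B1 = {0, 1, 2}  B2 = {0, 1, 3}  B3 = {0, 2, 4}
Tree: B1–B2, B1–B3

The largest bag has 3 vertices, giving width 2; this decomposition certifies tw(G) ≤ 2. On the other hand G contains the 3-clique {0, 1, 2}. A clique must lie in a single bag of any decomposition, so no decomposition can have width below 2. The upper and lower bounds meet at 2, so that is the treewidth.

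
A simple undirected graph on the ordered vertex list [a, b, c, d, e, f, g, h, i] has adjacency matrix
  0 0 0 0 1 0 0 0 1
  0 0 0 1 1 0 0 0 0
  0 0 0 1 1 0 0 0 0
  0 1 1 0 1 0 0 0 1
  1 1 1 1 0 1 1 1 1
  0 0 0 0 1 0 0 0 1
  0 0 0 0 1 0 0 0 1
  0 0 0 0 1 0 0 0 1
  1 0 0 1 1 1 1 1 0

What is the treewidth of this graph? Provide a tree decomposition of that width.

Treewidth 2.
One such decomposition:
Bags: B1 = {e, f, i}  B2 = {e, g, i}  B3 = {d, e, i}  B4 = {a, e, i}  B5 = {c, d, e}  B6 = {e, h, i}  B7 = {b, d, e}
Tree: B1–B2, B1–B3, B1–B4, B3–B5, B4–B6, B3–B7

Every bag has size at most 3, so the width is 3 − 1 = 2 and tw(G) ≤ 2. Conversely, {c, d, e} is a clique of size 3, and the vertices of any clique must share a bag in every tree decomposition; so some bag has ≥ 3 vertices and tw(G) ≥ 2. The upper and lower bounds meet at 2, so that is the treewidth.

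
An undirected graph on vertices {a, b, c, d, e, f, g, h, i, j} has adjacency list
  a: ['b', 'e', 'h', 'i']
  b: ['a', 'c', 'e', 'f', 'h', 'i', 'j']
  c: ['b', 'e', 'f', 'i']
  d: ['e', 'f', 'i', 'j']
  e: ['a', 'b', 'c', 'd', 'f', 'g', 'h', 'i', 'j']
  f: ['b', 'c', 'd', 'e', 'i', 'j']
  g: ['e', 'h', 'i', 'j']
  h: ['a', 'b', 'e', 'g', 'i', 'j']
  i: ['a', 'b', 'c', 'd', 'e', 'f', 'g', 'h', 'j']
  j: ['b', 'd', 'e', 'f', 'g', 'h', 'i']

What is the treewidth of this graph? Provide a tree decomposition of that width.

Every bag has size at most 5, so the width is 5 − 1 = 4 and tw(G) ≤ 4. For the lower bound, the 5 vertices {d, e, f, i, j} are pairwise adjacent, and any tree decomposition puts a clique entirely inside one bag — forcing width ≥ 4. Combining the bounds, tw(G) = 4.

Treewidth 4.
One such decomposition:
Bags: B1 = {b, e, h, i, j}  B2 = {b, e, f, i, j}  B3 = {b, c, e, f, i}  B4 = {d, e, f, i, j}  B5 = {e, g, h, i, j}  B6 = {a, b, e, h, i}
Tree: B1–B2, B2–B3, B2–B4, B1–B5, B1–B6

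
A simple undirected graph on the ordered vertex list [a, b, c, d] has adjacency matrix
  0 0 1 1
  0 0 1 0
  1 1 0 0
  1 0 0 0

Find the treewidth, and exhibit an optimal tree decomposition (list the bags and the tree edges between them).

Each bag holds 2 vertices, so the decomposition has width 1, which upper-bounds the treewidth. G has an edge, so its treewidth is at least 1. Therefore the treewidth is 1.

Treewidth 1.
One such decomposition:
Bags: B1 = {a, d}  B2 = {a, c}  B3 = {b, c}
Tree: B1–B2, B2–B3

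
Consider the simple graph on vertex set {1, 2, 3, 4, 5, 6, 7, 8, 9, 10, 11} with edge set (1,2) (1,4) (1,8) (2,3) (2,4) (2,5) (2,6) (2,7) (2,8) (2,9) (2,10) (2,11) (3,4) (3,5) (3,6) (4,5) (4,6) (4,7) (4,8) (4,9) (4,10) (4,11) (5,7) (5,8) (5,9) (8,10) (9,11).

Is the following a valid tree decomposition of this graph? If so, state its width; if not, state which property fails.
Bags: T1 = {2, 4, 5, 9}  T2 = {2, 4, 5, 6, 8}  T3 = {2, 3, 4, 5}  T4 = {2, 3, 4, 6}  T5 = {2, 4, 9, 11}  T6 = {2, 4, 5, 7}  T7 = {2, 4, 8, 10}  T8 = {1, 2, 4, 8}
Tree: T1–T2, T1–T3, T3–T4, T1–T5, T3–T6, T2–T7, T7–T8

No — bags containing vertex 6 are not connected in the tree.

A tree decomposition must satisfy three properties: every vertex lies in some bag; for every edge, both endpoints lie together in some bag; and for every vertex, the bags containing it form a connected subtree. Here bags containing vertex 6 are not connected in the tree, so the decomposition is invalid.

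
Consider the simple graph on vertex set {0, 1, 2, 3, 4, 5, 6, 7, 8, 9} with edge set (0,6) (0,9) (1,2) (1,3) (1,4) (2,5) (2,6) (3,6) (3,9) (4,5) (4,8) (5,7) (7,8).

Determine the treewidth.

A width-2 tree decomposition is:
Bags: B1 = {0, 6, 9}  B2 = {3, 6, 9}  B3 = {2, 3, 6}  B4 = {1, 2, 3}  B5 = {1, 2, 5}  B6 = {1, 4, 5}  B7 = {4, 5, 7}  B8 = {4, 7, 8}
Tree: B1–B2, B2–B3, B3–B4, B4–B5, B5–B6, B6–B7, B7–B8
Each bag holds 3 vertices, so the decomposition has width 2, which upper-bounds the treewidth. The edges 0–9–3–6–0 form a cycle, so G is not a tree and its treewidth is at least 2. Therefore the treewidth is 2.

2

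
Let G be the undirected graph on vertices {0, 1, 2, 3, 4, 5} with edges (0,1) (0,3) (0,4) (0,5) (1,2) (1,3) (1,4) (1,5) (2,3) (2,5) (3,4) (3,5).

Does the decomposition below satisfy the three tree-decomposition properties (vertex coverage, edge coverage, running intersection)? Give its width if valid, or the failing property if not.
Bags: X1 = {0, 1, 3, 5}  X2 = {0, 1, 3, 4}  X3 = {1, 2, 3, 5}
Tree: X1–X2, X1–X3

Every vertex of G appears in some bag (union = {0, 1, 2, 3, 4, 5}); every edge is covered by a bag; and for each vertex v the set of bags containing v is connected in the bag tree. The decomposition is therefore valid. The largest bag has 4 vertices, so the width is 3.

Yes; width 3.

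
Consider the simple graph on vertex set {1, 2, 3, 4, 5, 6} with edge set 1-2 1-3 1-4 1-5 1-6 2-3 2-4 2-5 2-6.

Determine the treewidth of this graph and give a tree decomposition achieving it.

The largest bag has 3 vertices, giving width 2; this decomposition certifies tw(G) ≤ 2. On the other hand G contains the 3-clique {1, 2, 3}. A clique must lie in a single bag of any decomposition, so no decomposition can have width below 2. Therefore the treewidth is 2.

Treewidth 2.
Bags: B1 = {1, 2, 6}  B2 = {1, 2, 5}  B3 = {1, 2, 4}  B4 = {1, 2, 3}
Tree: B1–B2, B1–B3, B2–B4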